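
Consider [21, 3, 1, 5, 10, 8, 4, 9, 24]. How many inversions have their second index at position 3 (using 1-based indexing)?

2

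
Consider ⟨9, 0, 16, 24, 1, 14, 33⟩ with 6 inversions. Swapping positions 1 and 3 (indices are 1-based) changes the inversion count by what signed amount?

+1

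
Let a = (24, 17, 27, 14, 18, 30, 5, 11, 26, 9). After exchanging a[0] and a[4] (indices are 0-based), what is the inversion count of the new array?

27

Positions 0 and 4 hold 24 and 18; after swapping, the array is [18, 17, 27, 14, 24, 30, 5, 11, 26, 9].
Count, for each position, how many later elements it exceeds:
18 → 17, 14, 5, 11, 9 → 5
17 → 14, 5, 11, 9 → 4
27 → 14, 24, 5, 11, 26, 9 → 6
14 → 5, 11, 9 → 3
24 → 5, 11, 9 → 3
30 → 5, 11, 26, 9 → 4
5 → none → 0
11 → 9 → 1
26 → 9 → 1
9 → none → 0
Sum: 5 + 4 + 6 + 3 + 3 + 4 + 0 + 1 + 1 + 0 = 27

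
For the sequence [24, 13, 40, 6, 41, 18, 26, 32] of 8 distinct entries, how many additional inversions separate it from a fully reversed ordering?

17

Maximum inversions for 8 distinct elements is C(8, 2) = 8·7/2 = 28.
Current inversions — for each element, count later smaller elements:
24: 3
13: 1
40: 4
6: 0
41: 3
18: 0
26: 0
32: 0
Current total: 3 + 1 + 4 + 0 + 3 + 0 + 0 + 0 = 11
Shortfall: 28 − 11 = 17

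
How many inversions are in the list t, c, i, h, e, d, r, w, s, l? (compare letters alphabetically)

18 out-of-order pairs

Count, for each position, how many later elements it exceeds:
t: 8
c: 0
i: 3
h: 2
e: 1
d: 0
r: 1
w: 2
s: 1
l: 0
Sum: 8 + 0 + 3 + 2 + 1 + 0 + 1 + 2 + 1 + 0 = 18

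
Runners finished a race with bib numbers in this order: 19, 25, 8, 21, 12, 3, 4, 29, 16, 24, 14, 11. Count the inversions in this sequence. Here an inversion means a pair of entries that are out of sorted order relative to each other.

For each element, count later entries that are smaller:
19 → 8, 12, 3, 4, 16, 14, 11 → 7
25 → 8, 21, 12, 3, 4, 16, 24, 14, 11 → 9
8 → 3, 4 → 2
21 → 12, 3, 4, 16, 14, 11 → 6
12 → 3, 4, 11 → 3
3 → none → 0
4 → none → 0
29 → 16, 24, 14, 11 → 4
16 → 14, 11 → 2
24 → 14, 11 → 2
14 → 11 → 1
11 → none → 0
Sum: 7 + 9 + 2 + 6 + 3 + 0 + 0 + 4 + 2 + 2 + 1 + 0 = 36

36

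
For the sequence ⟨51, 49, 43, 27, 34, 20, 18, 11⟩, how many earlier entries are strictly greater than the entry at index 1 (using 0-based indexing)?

The element at index 1 is 49.
Elements before it: 51
Those larger than 49: 51

1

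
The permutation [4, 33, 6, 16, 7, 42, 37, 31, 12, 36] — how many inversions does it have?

15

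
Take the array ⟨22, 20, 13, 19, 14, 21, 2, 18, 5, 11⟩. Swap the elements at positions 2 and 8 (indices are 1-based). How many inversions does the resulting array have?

30 inversions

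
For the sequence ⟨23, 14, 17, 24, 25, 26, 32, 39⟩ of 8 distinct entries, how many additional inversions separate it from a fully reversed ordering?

Maximum inversions for 8 distinct elements is C(8, 2) = 8·7/2 = 28.
Current inversions — for each element, count later smaller elements:
23: 2
14: 0
17: 0
24: 0
25: 0
26: 0
32: 0
39: 0
Current total: 2 + 0 + 0 + 0 + 0 + 0 + 0 + 0 = 2
Shortfall: 28 − 2 = 26

26 inversions short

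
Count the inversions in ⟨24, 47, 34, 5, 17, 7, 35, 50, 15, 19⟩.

Sweep left to right; for each value list the smaller values that follow it:
24 → 5, 17, 7, 15, 19 → 5
47 → 34, 5, 17, 7, 35, 15, 19 → 7
34 → 5, 17, 7, 15, 19 → 5
5 → none → 0
17 → 7, 15 → 2
7 → none → 0
35 → 15, 19 → 2
50 → 15, 19 → 2
15 → none → 0
19 → none → 0
Sum: 5 + 7 + 5 + 0 + 2 + 0 + 2 + 2 + 0 + 0 = 23

Inversions: 23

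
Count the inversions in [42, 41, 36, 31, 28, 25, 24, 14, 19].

35 inversions

Sweep left to right; for each value list the smaller values that follow it:
42: 8
41: 7
36: 6
31: 5
28: 4
25: 3
24: 2
14: 0
19: 0
Sum: 8 + 7 + 6 + 5 + 4 + 3 + 2 + 0 + 0 = 35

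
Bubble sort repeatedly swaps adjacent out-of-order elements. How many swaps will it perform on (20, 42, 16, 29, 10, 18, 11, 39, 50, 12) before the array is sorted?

The minimum number of adjacent swaps to sort an array equals its inversion count, since every such swap removes exactly one inversion.
Count inversions — for each element, later elements that are smaller:
20: 16, 10, 18, 11, 12 → 5
42: 16, 29, 10, 18, 11, 39, 12 → 7
16: 10, 11, 12 → 3
29: 10, 18, 11, 12 → 4
10: none → 0
18: 11, 12 → 2
11: none → 0
39: 12 → 1
50: 12 → 1
12: none → 0
Total inversions: 5 + 7 + 3 + 4 + 0 + 2 + 0 + 1 + 1 + 0 = 23

There are 23 swaps.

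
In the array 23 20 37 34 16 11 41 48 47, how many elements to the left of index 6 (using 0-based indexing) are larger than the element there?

0

The element at index 6 is 41.
Elements before it: 23, 20, 37, 34, 16, 11
None of them are larger than 41.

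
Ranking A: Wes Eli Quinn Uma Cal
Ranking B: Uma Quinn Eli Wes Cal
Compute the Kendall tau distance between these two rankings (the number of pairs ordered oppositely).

6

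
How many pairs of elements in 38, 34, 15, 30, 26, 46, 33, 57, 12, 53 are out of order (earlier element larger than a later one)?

There are 20 out-of-order pairs.

Element-by-element contributions:
38: 6
34: 5
15: 1
30: 2
26: 1
46: 2
33: 1
57: 2
12: 0
53: 0
Sum: 6 + 5 + 1 + 2 + 1 + 2 + 1 + 2 + 0 + 0 = 20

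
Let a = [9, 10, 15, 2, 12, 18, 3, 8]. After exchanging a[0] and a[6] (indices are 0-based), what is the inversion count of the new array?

Positions 0 and 6 hold 9 and 3; after swapping, the array is [3, 10, 15, 2, 12, 18, 9, 8].
Sweep left to right; for each value list the smaller values that follow it:
3 → 2 → 1
10 → 2, 9, 8 → 3
15 → 2, 12, 9, 8 → 4
2 → none → 0
12 → 9, 8 → 2
18 → 9, 8 → 2
9 → 8 → 1
8 → none → 0
Sum: 1 + 3 + 4 + 0 + 2 + 2 + 1 + 0 = 13

13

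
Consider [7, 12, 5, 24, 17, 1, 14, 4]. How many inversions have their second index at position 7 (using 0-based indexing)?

6 such elements

The element at index 7 is 4.
Elements before it: 7, 12, 5, 24, 17, 1, 14
Those larger than 4: 7, 12, 5, 24, 17, 14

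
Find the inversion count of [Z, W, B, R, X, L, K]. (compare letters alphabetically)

15 inversions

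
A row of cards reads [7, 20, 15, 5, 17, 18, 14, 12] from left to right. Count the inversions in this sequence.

Count, for each position, how many later elements it exceeds:
7 → 5 → 1
20 → 15, 5, 17, 18, 14, 12 → 6
15 → 5, 14, 12 → 3
5 → none → 0
17 → 14, 12 → 2
18 → 14, 12 → 2
14 → 12 → 1
12 → none → 0
Sum: 1 + 6 + 3 + 0 + 2 + 2 + 1 + 0 = 15

15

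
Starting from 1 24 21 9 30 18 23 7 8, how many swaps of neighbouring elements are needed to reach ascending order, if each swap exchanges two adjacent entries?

Adjacent swaps: 20

Minimum adjacent swaps = number of inversions (each swap of adjacent out-of-order elements removes one inversion and no swap can remove more).
Count inversions — for each element, later elements that are smaller:
1: none → 0
24: 21, 9, 18, 23, 7, 8 → 6
21: 9, 18, 7, 8 → 4
9: 7, 8 → 2
30: 18, 23, 7, 8 → 4
18: 7, 8 → 2
23: 7, 8 → 2
7: none → 0
8: none → 0
Total inversions: 0 + 6 + 4 + 2 + 4 + 2 + 2 + 0 + 0 = 20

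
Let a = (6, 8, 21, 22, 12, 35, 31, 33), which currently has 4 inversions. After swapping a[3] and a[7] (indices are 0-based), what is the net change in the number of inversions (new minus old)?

Positions 3 and 7 hold 22 and 33; after swapping, the array is [6, 8, 21, 33, 12, 35, 31, 22].
Count, for each position, how many later elements it exceeds:
6 → none → 0
8 → none → 0
21 → 12 → 1
33 → 12, 31, 22 → 3
12 → none → 0
35 → 31, 22 → 2
31 → 22 → 1
22 → none → 0
Sum: 0 + 0 + 1 + 3 + 0 + 2 + 1 + 0 = 7
Change: 7 − 4 = +3

+3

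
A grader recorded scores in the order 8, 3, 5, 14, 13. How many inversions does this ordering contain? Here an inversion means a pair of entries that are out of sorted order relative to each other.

Out-of-order pairs: 3

For each element, count later entries that are smaller:
8 → 3, 5 → 2
3 → none → 0
5 → none → 0
14 → 13 → 1
13 → none → 0
Sum: 2 + 0 + 0 + 1 + 0 = 3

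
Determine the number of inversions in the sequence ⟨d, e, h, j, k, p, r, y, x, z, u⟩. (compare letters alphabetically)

4

Count, for each position, how many later elements it exceeds:
d → none → 0
e → none → 0
h → none → 0
j → none → 0
k → none → 0
p → none → 0
r → none → 0
y → x, u → 2
x → u → 1
z → u → 1
u → none → 0
Sum: 0 + 0 + 0 + 0 + 0 + 0 + 0 + 2 + 1 + 1 + 0 = 4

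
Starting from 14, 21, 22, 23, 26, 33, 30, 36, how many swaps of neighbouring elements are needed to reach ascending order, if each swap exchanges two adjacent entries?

1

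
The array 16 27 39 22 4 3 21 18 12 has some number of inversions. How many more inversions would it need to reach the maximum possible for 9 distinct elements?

Maximum inversions for 9 distinct elements is C(9, 2) = 9·8/2 = 36.
Current inversions — for each element, count later smaller elements:
16: 3
27: 6
39: 6
22: 5
4: 1
3: 0
21: 2
18: 1
12: 0
Current total: 3 + 6 + 6 + 5 + 1 + 0 + 2 + 1 + 0 = 24
Shortfall: 36 − 24 = 12

12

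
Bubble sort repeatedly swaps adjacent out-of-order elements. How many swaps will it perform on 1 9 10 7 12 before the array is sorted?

2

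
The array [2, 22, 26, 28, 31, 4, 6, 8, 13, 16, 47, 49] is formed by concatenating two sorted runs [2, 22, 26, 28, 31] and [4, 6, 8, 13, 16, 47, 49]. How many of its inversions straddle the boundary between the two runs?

20

Take each right-half value and tally the left-half values above it:
r = 4: 22, 26, 28, 31 → 4
r = 6: 22, 26, 28, 31 → 4
r = 8: 22, 26, 28, 31 → 4
r = 13: 22, 26, 28, 31 → 4
r = 16: 22, 26, 28, 31 → 4
r = 47: none → 0
r = 49: none → 0
Cross-inversions: 4 + 4 + 4 + 4 + 4 + 0 + 0 = 20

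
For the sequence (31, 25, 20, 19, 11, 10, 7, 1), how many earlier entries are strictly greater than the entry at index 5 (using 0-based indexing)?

5

The element at index 5 is 10.
Elements before it: 31, 25, 20, 19, 11
Those larger than 10: 31, 25, 20, 19, 11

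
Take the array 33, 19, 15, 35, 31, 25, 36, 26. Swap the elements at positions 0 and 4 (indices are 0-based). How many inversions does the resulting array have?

11

Positions 0 and 4 hold 33 and 31; after swapping, the array is [31, 19, 15, 35, 33, 25, 36, 26].
Sweep left to right; for each value list the smaller values that follow it:
31: 4
19: 1
15: 0
35: 3
33: 2
25: 0
36: 1
26: 0
Sum: 4 + 1 + 0 + 3 + 2 + 0 + 1 + 0 = 11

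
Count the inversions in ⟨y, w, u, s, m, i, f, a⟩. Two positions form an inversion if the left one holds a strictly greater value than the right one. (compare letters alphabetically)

There are 28 out-of-order pairs.

For each element, count later entries that are smaller:
y: 7
w: 6
u: 5
s: 4
m: 3
i: 2
f: 1
a: 0
Sum: 7 + 6 + 5 + 4 + 3 + 2 + 1 + 0 = 28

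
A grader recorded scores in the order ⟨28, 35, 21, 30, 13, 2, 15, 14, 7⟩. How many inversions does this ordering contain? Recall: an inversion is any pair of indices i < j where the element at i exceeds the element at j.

There are 28 inversions.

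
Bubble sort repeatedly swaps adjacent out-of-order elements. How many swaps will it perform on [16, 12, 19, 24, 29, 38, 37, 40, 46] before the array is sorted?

2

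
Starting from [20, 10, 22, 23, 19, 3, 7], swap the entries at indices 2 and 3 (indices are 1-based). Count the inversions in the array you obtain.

There are 15 inversions.

Positions 2 and 3 hold 10 and 22; after swapping, the array is [20, 22, 10, 23, 19, 3, 7].
Element-by-element contributions:
20: 4
22: 4
10: 2
23: 3
19: 2
3: 0
7: 0
Sum: 4 + 4 + 2 + 3 + 2 + 0 + 0 = 15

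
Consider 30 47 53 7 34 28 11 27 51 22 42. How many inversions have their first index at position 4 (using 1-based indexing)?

0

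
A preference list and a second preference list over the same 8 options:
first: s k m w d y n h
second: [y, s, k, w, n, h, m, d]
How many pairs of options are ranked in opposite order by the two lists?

Assign each item its position (1..8) in the first ordering, then rewrite the second ordering as that position sequence:
positions: s→1, k→2, m→3, w→4, d→5, y→6, n→7, h→8
second ordering as positions: [6, 1, 2, 4, 7, 8, 3, 5]
Discordant pairs = inversions in this position sequence.
6: 1, 2, 4, 3, 5 → 5
1: 0
2: 0
4: 3 → 1
7: 3, 5 → 2
8: 3, 5 → 2
3: 0
5: 0
Total: 5 + 0 + 0 + 1 + 2 + 2 + 0 + 0 = 10

Pairs: 10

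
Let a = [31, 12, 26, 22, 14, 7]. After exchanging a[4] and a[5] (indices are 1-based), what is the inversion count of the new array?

There are 11 inversions.

Positions 4 and 5 hold 22 and 14; after swapping, the array is [31, 12, 26, 14, 22, 7].
Element-by-element contributions:
31 → 12, 26, 14, 22, 7 → 5
12 → 7 → 1
26 → 14, 22, 7 → 3
14 → 7 → 1
22 → 7 → 1
7 → none → 0
Sum: 5 + 1 + 3 + 1 + 1 + 0 = 11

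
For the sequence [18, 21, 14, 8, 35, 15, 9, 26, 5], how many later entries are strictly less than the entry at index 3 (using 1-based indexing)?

3

The element at index 3 is 14.
Elements after it: 8, 35, 15, 9, 26, 5
Those smaller than 14: 8, 9, 5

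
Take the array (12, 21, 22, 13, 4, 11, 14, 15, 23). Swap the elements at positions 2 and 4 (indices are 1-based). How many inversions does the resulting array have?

13 inversions

Positions 2 and 4 hold 21 and 13; after swapping, the array is [12, 13, 22, 21, 4, 11, 14, 15, 23].
For each element, count later entries that are smaller:
12: 2
13: 2
22: 5
21: 4
4: 0
11: 0
14: 0
15: 0
23: 0
Sum: 2 + 2 + 5 + 4 + 0 + 0 + 0 + 0 + 0 = 13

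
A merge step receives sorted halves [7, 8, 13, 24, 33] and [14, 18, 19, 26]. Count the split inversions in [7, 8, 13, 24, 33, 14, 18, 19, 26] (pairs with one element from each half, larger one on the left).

7 cross-inversions

Count, for every r in R, how many entries of L exceed r:
r = 14: 24, 33 → 2
r = 18: 24, 33 → 2
r = 19: 24, 33 → 2
r = 26: 33 → 1
Cross-inversions: 2 + 2 + 2 + 1 = 7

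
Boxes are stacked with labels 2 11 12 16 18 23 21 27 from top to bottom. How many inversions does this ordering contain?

1 inversion

Count, for each position, how many later elements it exceeds:
2 → none → 0
11 → none → 0
12 → none → 0
16 → none → 0
18 → none → 0
23 → 21 → 1
21 → none → 0
27 → none → 0
Sum: 0 + 0 + 0 + 0 + 0 + 1 + 0 + 0 = 1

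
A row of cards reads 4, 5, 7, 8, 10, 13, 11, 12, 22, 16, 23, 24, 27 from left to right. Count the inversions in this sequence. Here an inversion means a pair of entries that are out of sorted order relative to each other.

Out-of-order pairs: 3

Count, for each position, how many later elements it exceeds:
4 → none → 0
5 → none → 0
7 → none → 0
8 → none → 0
10 → none → 0
13 → 11, 12 → 2
11 → none → 0
12 → none → 0
22 → 16 → 1
16 → none → 0
23 → none → 0
24 → none → 0
27 → none → 0
Sum: 0 + 0 + 0 + 0 + 0 + 2 + 0 + 0 + 1 + 0 + 0 + 0 + 0 = 3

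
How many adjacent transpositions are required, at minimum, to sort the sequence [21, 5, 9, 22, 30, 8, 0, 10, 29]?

16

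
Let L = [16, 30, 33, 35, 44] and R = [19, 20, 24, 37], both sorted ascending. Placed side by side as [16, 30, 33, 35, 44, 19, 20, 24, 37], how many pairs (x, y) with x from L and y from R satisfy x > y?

Count, for every r in R, how many entries of L exceed r:
r = 19: 30, 33, 35, 44 → 4
r = 20: 30, 33, 35, 44 → 4
r = 24: 30, 33, 35, 44 → 4
r = 37: 44 → 1
Cross-inversions: 4 + 4 + 4 + 1 = 13

13 split inversions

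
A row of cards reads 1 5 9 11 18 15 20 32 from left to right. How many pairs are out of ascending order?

1 inversion

Count, for each position, how many later elements it exceeds:
1 → none → 0
5 → none → 0
9 → none → 0
11 → none → 0
18 → 15 → 1
15 → none → 0
20 → none → 0
32 → none → 0
Sum: 0 + 0 + 0 + 0 + 1 + 0 + 0 + 0 = 1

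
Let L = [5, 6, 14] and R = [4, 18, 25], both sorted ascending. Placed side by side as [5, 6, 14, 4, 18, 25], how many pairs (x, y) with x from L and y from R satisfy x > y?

3

For each element r of the right run, count left-run elements greater than r:
r = 4: 5, 6, 14 → 3
r = 18: none → 0
r = 25: none → 0
Cross-inversions: 3 + 0 + 0 = 3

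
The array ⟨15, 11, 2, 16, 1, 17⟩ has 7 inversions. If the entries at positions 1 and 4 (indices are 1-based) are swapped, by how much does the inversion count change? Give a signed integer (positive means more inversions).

+1

Positions 1 and 4 hold 15 and 16; after swapping, the array is [16, 11, 2, 15, 1, 17].
Sweep left to right; for each value list the smaller values that follow it:
16: 4
11: 2
2: 1
15: 1
1: 0
17: 0
Sum: 4 + 2 + 1 + 1 + 0 + 0 = 8
Change: 8 − 7 = +1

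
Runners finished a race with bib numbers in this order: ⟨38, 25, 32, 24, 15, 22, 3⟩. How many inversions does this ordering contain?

19

Count, for each position, how many later elements it exceeds:
38 → 25, 32, 24, 15, 22, 3 → 6
25 → 24, 15, 22, 3 → 4
32 → 24, 15, 22, 3 → 4
24 → 15, 22, 3 → 3
15 → 3 → 1
22 → 3 → 1
3 → none → 0
Sum: 6 + 4 + 4 + 3 + 1 + 1 + 0 = 19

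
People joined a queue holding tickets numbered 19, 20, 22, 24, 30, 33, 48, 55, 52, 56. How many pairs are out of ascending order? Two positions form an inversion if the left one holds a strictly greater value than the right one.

1 out-of-order pair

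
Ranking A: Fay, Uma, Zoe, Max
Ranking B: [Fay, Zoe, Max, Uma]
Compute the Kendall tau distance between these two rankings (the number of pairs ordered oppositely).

Assign each item its position (1..4) in the first ordering, then rewrite the second ordering as that position sequence:
positions: Fay→1, Uma→2, Zoe→3, Max→4
second ordering as positions: [1, 3, 4, 2]
Discordant pairs = inversions in this position sequence.
1: 0
3: 2 → 1
4: 2 → 1
2: 0
Total: 0 + 1 + 1 + 0 = 2

2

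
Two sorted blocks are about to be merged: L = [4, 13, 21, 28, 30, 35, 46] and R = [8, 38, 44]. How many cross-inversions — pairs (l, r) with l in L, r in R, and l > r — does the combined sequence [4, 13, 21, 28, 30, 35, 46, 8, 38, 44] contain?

8 cross-inversions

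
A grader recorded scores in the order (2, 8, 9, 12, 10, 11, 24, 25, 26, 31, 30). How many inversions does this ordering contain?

3 inversions

Element-by-element contributions:
2: 0
8: 0
9: 0
12: 2
10: 0
11: 0
24: 0
25: 0
26: 0
31: 1
30: 0
Sum: 0 + 0 + 0 + 2 + 0 + 0 + 0 + 0 + 0 + 1 + 0 = 3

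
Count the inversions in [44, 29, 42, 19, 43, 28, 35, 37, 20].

For each element, count later entries that are smaller:
44: 8
29: 3
42: 5
19: 0
43: 4
28: 1
35: 1
37: 1
20: 0
Sum: 8 + 3 + 5 + 0 + 4 + 1 + 1 + 1 + 0 = 23

23 out-of-order pairs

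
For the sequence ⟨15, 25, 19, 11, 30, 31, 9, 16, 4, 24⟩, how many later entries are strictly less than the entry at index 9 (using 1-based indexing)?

0 such elements

The element at index 9 is 4.
Elements after it: 24
None of them are smaller than 4.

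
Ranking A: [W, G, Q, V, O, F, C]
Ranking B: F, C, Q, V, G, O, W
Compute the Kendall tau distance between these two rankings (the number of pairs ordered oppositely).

Assign each item its position (1..7) in the first ordering, then rewrite the second ordering as that position sequence:
positions: W→1, G→2, Q→3, V→4, O→5, F→6, C→7
second ordering as positions: [6, 7, 3, 4, 2, 5, 1]
Discordant pairs = inversions in this position sequence.
6: 3, 4, 2, 5, 1 → 5
7: 3, 4, 2, 5, 1 → 5
3: 2, 1 → 2
4: 2, 1 → 2
2: 1 → 1
5: 1 → 1
1: 0
Total: 5 + 5 + 2 + 2 + 1 + 1 + 0 = 16

16 discordant pairs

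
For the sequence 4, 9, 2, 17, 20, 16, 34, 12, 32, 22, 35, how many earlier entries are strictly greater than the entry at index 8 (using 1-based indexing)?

4 such elements

The element at index 8 is 12.
Elements before it: 4, 9, 2, 17, 20, 16, 34
Those larger than 12: 17, 20, 16, 34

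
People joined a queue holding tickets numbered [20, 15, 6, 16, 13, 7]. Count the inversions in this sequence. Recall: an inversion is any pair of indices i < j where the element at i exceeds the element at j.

11

Inversion pairs (indices are 1-based):
(1,2): 20 > 15
(1,3): 20 > 6
(1,4): 20 > 16
(1,5): 20 > 13
(1,6): 20 > 7
(2,3): 15 > 6
(2,5): 15 > 13
(2,6): 15 > 7
(4,5): 16 > 13
(4,6): 16 > 7
(5,6): 13 > 7
That's 11 pairs.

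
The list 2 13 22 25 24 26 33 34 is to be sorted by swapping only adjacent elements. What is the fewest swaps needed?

1

Minimum adjacent swaps = number of inversions (each swap of adjacent out-of-order elements removes one inversion and no swap can remove more).
Count inversions — for each element, later elements that are smaller:
2: none → 0
13: none → 0
22: none → 0
25: 24 → 1
24: none → 0
26: none → 0
33: none → 0
34: none → 0
Total inversions: 0 + 0 + 0 + 1 + 0 + 0 + 0 + 0 = 1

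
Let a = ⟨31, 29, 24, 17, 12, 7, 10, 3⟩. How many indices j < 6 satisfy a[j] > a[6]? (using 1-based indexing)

5

The element at index 6 is 7.
Elements before it: 31, 29, 24, 17, 12
Those larger than 7: 31, 29, 24, 17, 12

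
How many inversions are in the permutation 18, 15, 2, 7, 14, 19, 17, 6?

15

Element-by-element contributions:
18: 6
15: 4
2: 0
7: 1
14: 1
19: 2
17: 1
6: 0
Sum: 6 + 4 + 0 + 1 + 1 + 2 + 1 + 0 = 15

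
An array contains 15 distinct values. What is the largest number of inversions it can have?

105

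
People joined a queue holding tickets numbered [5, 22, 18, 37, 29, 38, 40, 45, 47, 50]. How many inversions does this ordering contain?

Sweep left to right; for each value list the smaller values that follow it:
5 → none → 0
22 → 18 → 1
18 → none → 0
37 → 29 → 1
29 → none → 0
38 → none → 0
40 → none → 0
45 → none → 0
47 → none → 0
50 → none → 0
Sum: 0 + 1 + 0 + 1 + 0 + 0 + 0 + 0 + 0 + 0 = 2

2 inversions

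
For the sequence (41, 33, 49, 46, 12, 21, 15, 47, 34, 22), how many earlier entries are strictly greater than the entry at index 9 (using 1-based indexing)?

4 such elements

The element at index 9 is 34.
Elements before it: 41, 33, 49, 46, 12, 21, 15, 47
Those larger than 34: 41, 49, 46, 47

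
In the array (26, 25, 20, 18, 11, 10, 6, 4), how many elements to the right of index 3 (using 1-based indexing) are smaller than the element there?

5

The element at index 3 is 20.
Elements after it: 18, 11, 10, 6, 4
Those smaller than 20: 18, 11, 10, 6, 4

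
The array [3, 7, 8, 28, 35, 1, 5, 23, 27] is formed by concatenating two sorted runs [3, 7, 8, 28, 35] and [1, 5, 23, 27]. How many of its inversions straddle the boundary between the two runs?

For each element r of the right run, count left-run elements greater than r:
r = 1: 3, 7, 8, 28, 35 → 5
r = 5: 7, 8, 28, 35 → 4
r = 23: 28, 35 → 2
r = 27: 28, 35 → 2
Cross-inversions: 5 + 4 + 2 + 2 = 13

There are 13 split inversions.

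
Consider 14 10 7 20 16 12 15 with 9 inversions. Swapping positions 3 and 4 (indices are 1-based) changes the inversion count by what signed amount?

+1

Positions 3 and 4 hold 7 and 20; after swapping, the array is [14, 10, 20, 7, 16, 12, 15].
Count, for each position, how many later elements it exceeds:
14 → 10, 7, 12 → 3
10 → 7 → 1
20 → 7, 16, 12, 15 → 4
7 → none → 0
16 → 12, 15 → 2
12 → none → 0
15 → none → 0
Sum: 3 + 1 + 4 + 0 + 2 + 0 + 0 = 10
Change: 10 − 9 = +1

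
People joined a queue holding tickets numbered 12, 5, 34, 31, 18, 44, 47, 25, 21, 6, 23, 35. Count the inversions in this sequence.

28

Element-by-element contributions:
12 → 5, 6 → 2
5 → none → 0
34 → 31, 18, 25, 21, 6, 23 → 6
31 → 18, 25, 21, 6, 23 → 5
18 → 6 → 1
44 → 25, 21, 6, 23, 35 → 5
47 → 25, 21, 6, 23, 35 → 5
25 → 21, 6, 23 → 3
21 → 6 → 1
6 → none → 0
23 → none → 0
35 → none → 0
Sum: 2 + 0 + 6 + 5 + 1 + 5 + 5 + 3 + 1 + 0 + 0 + 0 = 28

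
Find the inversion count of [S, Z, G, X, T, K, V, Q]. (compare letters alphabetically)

16

Count, for each position, how many later elements it exceeds:
S → G, K, Q → 3
Z → G, X, T, K, V, Q → 6
G → none → 0
X → T, K, V, Q → 4
T → K, Q → 2
K → none → 0
V → Q → 1
Q → none → 0
Sum: 3 + 6 + 0 + 4 + 2 + 0 + 1 + 0 = 16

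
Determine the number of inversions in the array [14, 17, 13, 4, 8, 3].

Element-by-element contributions:
14: 4
17: 4
13: 3
4: 1
8: 1
3: 0
Sum: 4 + 4 + 3 + 1 + 1 + 0 = 13

There are 13 inversions.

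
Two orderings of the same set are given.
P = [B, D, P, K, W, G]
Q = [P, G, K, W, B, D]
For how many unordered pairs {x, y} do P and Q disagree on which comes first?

Assign each item its position (1..6) in the first ordering, then rewrite the second ordering as that position sequence:
positions: B→1, D→2, P→3, K→4, W→5, G→6
second ordering as positions: [3, 6, 4, 5, 1, 2]
Discordant pairs = inversions in this position sequence.
3: 1, 2 → 2
6: 4, 5, 1, 2 → 4
4: 1, 2 → 2
5: 1, 2 → 2
1: 0
2: 0
Total: 2 + 4 + 2 + 2 + 0 + 0 = 10

10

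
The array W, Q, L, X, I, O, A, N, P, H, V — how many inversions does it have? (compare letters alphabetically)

Count, for each position, how many later elements it exceeds:
W: 9
Q: 7
L: 3
X: 7
I: 2
O: 3
A: 0
N: 1
P: 1
H: 0
V: 0
Sum: 9 + 7 + 3 + 7 + 2 + 3 + 0 + 1 + 1 + 0 + 0 = 33

33 out-of-order pairs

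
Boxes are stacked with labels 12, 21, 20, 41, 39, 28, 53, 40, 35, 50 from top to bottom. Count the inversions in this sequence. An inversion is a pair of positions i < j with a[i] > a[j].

11

For each element, count later entries that are smaller:
12: 0
21: 1
20: 0
41: 4
39: 2
28: 0
53: 3
40: 1
35: 0
50: 0
Sum: 0 + 1 + 0 + 4 + 2 + 0 + 3 + 1 + 0 + 0 = 11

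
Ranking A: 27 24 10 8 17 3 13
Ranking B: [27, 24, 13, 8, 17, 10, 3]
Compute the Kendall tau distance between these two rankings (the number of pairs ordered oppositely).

6 discordant pairs

Assign each item its position (1..7) in the first ordering, then rewrite the second ordering as that position sequence:
positions: 27→1, 24→2, 10→3, 8→4, 17→5, 3→6, 13→7
second ordering as positions: [1, 2, 7, 4, 5, 3, 6]
Discordant pairs = inversions in this position sequence.
1: 0
2: 0
7: 4, 5, 3, 6 → 4
4: 3 → 1
5: 3 → 1
3: 0
6: 0
Total: 0 + 0 + 4 + 1 + 1 + 0 + 0 = 6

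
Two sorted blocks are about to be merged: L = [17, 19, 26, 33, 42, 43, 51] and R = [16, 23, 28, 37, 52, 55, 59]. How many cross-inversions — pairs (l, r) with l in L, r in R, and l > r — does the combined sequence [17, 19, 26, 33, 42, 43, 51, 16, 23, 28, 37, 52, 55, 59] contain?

Count, for every r in R, how many entries of L exceed r:
r = 16: 17, 19, 26, 33, 42, 43, 51 → 7
r = 23: 26, 33, 42, 43, 51 → 5
r = 28: 33, 42, 43, 51 → 4
r = 37: 42, 43, 51 → 3
r = 52: none → 0
r = 55: none → 0
r = 59: none → 0
Cross-inversions: 7 + 5 + 4 + 3 + 0 + 0 + 0 = 19

There are 19 split inversions.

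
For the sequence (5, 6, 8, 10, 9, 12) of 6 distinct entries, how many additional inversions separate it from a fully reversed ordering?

Maximum inversions for 6 distinct elements is C(6, 2) = 6·5/2 = 15.
Current inversions — for each element, count later smaller elements:
5: 0
6: 0
8: 0
10: 1
9: 0
12: 0
Current total: 0 + 0 + 0 + 1 + 0 + 0 = 1
Shortfall: 15 − 1 = 14

14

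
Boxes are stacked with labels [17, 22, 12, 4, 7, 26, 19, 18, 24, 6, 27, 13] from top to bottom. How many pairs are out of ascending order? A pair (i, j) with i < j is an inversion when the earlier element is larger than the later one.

Sweep left to right; for each value list the smaller values that follow it:
17: 5
22: 7
12: 3
4: 0
7: 1
26: 5
19: 3
18: 2
24: 2
6: 0
27: 1
13: 0
Sum: 5 + 7 + 3 + 0 + 1 + 5 + 3 + 2 + 2 + 0 + 1 + 0 = 29

29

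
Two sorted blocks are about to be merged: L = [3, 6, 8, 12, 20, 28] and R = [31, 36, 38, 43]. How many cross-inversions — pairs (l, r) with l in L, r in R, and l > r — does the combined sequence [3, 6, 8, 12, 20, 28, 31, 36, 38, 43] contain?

0 cross-inversions

For each element r of the right run, count left-run elements greater than r:
r = 31: none → 0
r = 36: none → 0
r = 38: none → 0
r = 43: none → 0
Cross-inversions: 0 + 0 + 0 + 0 = 0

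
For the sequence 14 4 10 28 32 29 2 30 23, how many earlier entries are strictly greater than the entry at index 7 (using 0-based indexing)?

The element at index 7 is 30.
Elements before it: 14, 4, 10, 28, 32, 29, 2
Those larger than 30: 32

1 such element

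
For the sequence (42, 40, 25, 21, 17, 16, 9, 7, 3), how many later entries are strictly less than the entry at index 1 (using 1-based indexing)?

The element at index 1 is 42.
Elements after it: 40, 25, 21, 17, 16, 9, 7, 3
Those smaller than 42: 40, 25, 21, 17, 16, 9, 7, 3

8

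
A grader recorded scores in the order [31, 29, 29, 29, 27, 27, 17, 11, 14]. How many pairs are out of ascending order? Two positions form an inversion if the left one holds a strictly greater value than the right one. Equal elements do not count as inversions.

31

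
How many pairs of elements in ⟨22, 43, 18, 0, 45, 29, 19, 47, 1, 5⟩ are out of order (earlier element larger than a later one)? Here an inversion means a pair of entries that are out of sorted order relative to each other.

Element-by-element contributions:
22 → 18, 0, 19, 1, 5 → 5
43 → 18, 0, 29, 19, 1, 5 → 6
18 → 0, 1, 5 → 3
0 → none → 0
45 → 29, 19, 1, 5 → 4
29 → 19, 1, 5 → 3
19 → 1, 5 → 2
47 → 1, 5 → 2
1 → none → 0
5 → none → 0
Sum: 5 + 6 + 3 + 0 + 4 + 3 + 2 + 2 + 0 + 0 = 25

There are 25 out-of-order pairs.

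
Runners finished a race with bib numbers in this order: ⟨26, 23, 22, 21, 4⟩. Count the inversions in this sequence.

10

Listing every pair i<j with a[i]>a[j] (using 1-based positions):
(1,2): 26 > 23
(1,3): 26 > 22
(1,4): 26 > 21
(1,5): 26 > 4
(2,3): 23 > 22
(2,4): 23 > 21
(2,5): 23 > 4
(3,4): 22 > 21
(3,5): 22 > 4
(4,5): 21 > 4
That's 10 pairs.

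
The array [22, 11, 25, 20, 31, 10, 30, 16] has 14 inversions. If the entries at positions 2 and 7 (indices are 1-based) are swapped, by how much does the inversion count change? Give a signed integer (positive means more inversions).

Positions 2 and 7 hold 11 and 30; after swapping, the array is [22, 30, 25, 20, 31, 10, 11, 16].
Sweep left to right; for each value list the smaller values that follow it:
22 → 20, 10, 11, 16 → 4
30 → 25, 20, 10, 11, 16 → 5
25 → 20, 10, 11, 16 → 4
20 → 10, 11, 16 → 3
31 → 10, 11, 16 → 3
10 → none → 0
11 → none → 0
16 → none → 0
Sum: 4 + 5 + 4 + 3 + 3 + 0 + 0 + 0 = 19
Change: 19 − 14 = +5

+5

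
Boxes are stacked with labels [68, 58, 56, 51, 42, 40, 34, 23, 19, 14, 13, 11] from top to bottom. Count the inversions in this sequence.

66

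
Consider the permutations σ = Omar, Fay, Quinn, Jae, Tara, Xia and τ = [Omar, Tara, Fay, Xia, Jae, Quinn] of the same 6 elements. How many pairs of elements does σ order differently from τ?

6

Assign each item its position (1..6) in the first ordering, then rewrite the second ordering as that position sequence:
positions: Omar→1, Fay→2, Quinn→3, Jae→4, Tara→5, Xia→6
second ordering as positions: [1, 5, 2, 6, 4, 3]
Discordant pairs = inversions in this position sequence.
1: 0
5: 2, 4, 3 → 3
2: 0
6: 4, 3 → 2
4: 3 → 1
3: 0
Total: 0 + 3 + 0 + 2 + 1 + 0 = 6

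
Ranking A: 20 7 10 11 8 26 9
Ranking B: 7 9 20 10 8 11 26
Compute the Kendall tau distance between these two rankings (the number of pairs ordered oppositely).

Assign each item its position (1..7) in the first ordering, then rewrite the second ordering as that position sequence:
positions: 20→1, 7→2, 10→3, 11→4, 8→5, 26→6, 9→7
second ordering as positions: [2, 7, 1, 3, 5, 4, 6]
Discordant pairs = inversions in this position sequence.
2: 1 → 1
7: 1, 3, 5, 4, 6 → 5
1: 0
3: 0
5: 4 → 1
4: 0
6: 0
Total: 1 + 5 + 0 + 0 + 1 + 0 + 0 = 7

7 discordant pairs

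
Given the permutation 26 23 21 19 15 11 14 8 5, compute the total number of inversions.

35 inversions

Sweep left to right; for each value list the smaller values that follow it:
26: 8
23: 7
21: 6
19: 5
15: 4
11: 2
14: 2
8: 1
5: 0
Sum: 8 + 7 + 6 + 5 + 4 + 2 + 2 + 1 + 0 = 35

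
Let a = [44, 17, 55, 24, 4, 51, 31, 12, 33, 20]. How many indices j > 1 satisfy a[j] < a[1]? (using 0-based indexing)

The element at index 1 is 17.
Elements after it: 55, 24, 4, 51, 31, 12, 33, 20
Those smaller than 17: 4, 12

2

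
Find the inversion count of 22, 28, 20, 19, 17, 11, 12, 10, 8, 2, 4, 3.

Inversions: 62

For each element, count later entries that are smaller:
22: 10
28: 10
20: 9
19: 8
17: 7
11: 5
12: 5
10: 4
8: 3
2: 0
4: 1
3: 0
Sum: 10 + 10 + 9 + 8 + 7 + 5 + 5 + 4 + 3 + 0 + 1 + 0 = 62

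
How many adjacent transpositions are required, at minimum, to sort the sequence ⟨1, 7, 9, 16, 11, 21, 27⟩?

1 swap

The minimum number of adjacent swaps to sort an array equals its inversion count, since every such swap removes exactly one inversion.
Count inversions — for each element, later elements that are smaller:
1: none → 0
7: none → 0
9: none → 0
16: 11 → 1
11: none → 0
21: none → 0
27: none → 0
Total inversions: 0 + 0 + 0 + 1 + 0 + 0 + 0 = 1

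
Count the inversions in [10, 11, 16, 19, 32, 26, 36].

1 inversion

Out-of-order index pairs (0-indexed):
(4,5): 32 > 26
That's 1 pair.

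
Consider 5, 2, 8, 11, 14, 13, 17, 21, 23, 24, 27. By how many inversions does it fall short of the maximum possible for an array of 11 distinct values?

Maximum inversions for 11 distinct elements is C(11, 2) = 11·10/2 = 55.
Current inversions — for each element, count later smaller elements:
5: 1
2: 0
8: 0
11: 0
14: 1
13: 0
17: 0
21: 0
23: 0
24: 0
27: 0
Current total: 1 + 0 + 0 + 0 + 1 + 0 + 0 + 0 + 0 + 0 + 0 = 2
Shortfall: 55 − 2 = 53

53 inversions short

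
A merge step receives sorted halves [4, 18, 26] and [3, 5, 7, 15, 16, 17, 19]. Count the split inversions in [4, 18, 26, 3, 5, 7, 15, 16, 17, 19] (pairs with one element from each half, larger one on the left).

Split inversions: 14

For each element r of the right run, count left-run elements greater than r:
r = 3: 4, 18, 26 → 3
r = 5: 18, 26 → 2
r = 7: 18, 26 → 2
r = 15: 18, 26 → 2
r = 16: 18, 26 → 2
r = 17: 18, 26 → 2
r = 19: 26 → 1
Cross-inversions: 3 + 2 + 2 + 2 + 2 + 2 + 1 = 14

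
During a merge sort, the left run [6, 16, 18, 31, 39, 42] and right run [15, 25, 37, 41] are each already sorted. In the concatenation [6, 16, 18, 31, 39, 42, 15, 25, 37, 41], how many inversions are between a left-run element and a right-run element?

Take each right-half value and tally the left-half values above it:
r = 15: 16, 18, 31, 39, 42 → 5
r = 25: 31, 39, 42 → 3
r = 37: 39, 42 → 2
r = 41: 42 → 1
Cross-inversions: 5 + 3 + 2 + 1 = 11

Cross-inversions: 11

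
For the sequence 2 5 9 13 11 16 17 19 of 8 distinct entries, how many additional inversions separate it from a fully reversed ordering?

Maximum inversions for 8 distinct elements is C(8, 2) = 8·7/2 = 28.
Current inversions — for each element, count later smaller elements:
2: 0
5: 0
9: 0
13: 1
11: 0
16: 0
17: 0
19: 0
Current total: 0 + 0 + 0 + 1 + 0 + 0 + 0 + 0 = 1
Shortfall: 28 − 1 = 27

27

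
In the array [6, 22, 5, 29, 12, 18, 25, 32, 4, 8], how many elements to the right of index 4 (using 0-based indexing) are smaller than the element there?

The element at index 4 is 12.
Elements after it: 18, 25, 32, 4, 8
Those smaller than 12: 4, 8

2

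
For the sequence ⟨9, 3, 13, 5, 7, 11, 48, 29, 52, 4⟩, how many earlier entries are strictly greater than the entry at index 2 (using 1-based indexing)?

1 such element

The element at index 2 is 3.
Elements before it: 9
Those larger than 3: 9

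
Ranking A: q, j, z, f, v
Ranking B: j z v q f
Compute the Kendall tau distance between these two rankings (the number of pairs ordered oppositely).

Assign each item its position (1..5) in the first ordering, then rewrite the second ordering as that position sequence:
positions: q→1, j→2, z→3, f→4, v→5
second ordering as positions: [2, 3, 5, 1, 4]
Discordant pairs = inversions in this position sequence.
2: 1 → 1
3: 1 → 1
5: 1, 4 → 2
1: 0
4: 0
Total: 1 + 1 + 2 + 0 + 0 = 4

4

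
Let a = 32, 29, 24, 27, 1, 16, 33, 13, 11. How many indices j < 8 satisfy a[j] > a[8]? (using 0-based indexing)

The element at index 8 is 11.
Elements before it: 32, 29, 24, 27, 1, 16, 33, 13
Those larger than 11: 32, 29, 24, 27, 16, 33, 13

7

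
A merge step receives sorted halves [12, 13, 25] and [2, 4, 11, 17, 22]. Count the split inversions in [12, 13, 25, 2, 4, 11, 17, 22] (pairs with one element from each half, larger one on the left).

Cross-inversions: 11

For each element r of the right run, count left-run elements greater than r:
r = 2: 12, 13, 25 → 3
r = 4: 12, 13, 25 → 3
r = 11: 12, 13, 25 → 3
r = 17: 25 → 1
r = 22: 25 → 1
Cross-inversions: 3 + 3 + 3 + 1 + 1 = 11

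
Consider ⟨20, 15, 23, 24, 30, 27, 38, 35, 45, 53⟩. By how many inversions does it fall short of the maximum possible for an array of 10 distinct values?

Maximum inversions for 10 distinct elements is C(10, 2) = 10·9/2 = 45.
Current inversions — for each element, count later smaller elements:
20: 1
15: 0
23: 0
24: 0
30: 1
27: 0
38: 1
35: 0
45: 0
53: 0
Current total: 1 + 0 + 0 + 0 + 1 + 0 + 1 + 0 + 0 + 0 = 3
Shortfall: 45 − 3 = 42

42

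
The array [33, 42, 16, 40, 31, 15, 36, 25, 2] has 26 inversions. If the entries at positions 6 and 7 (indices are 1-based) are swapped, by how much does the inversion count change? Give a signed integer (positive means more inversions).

+1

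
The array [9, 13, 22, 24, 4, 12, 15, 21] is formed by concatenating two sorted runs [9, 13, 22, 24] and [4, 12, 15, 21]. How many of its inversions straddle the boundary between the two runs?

Count, for every r in R, how many entries of L exceed r:
r = 4: 9, 13, 22, 24 → 4
r = 12: 13, 22, 24 → 3
r = 15: 22, 24 → 2
r = 21: 22, 24 → 2
Cross-inversions: 4 + 3 + 2 + 2 = 11

Cross-inversions: 11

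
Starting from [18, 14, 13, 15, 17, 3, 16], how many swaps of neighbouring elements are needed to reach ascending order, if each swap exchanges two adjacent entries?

12

Each adjacent swap fixes exactly one inversion, so the minimum swap count equals the number of inversions.
Count inversions — for each element, later elements that are smaller:
18: 14, 13, 15, 17, 3, 16 → 6
14: 13, 3 → 2
13: 3 → 1
15: 3 → 1
17: 3, 16 → 2
3: none → 0
16: none → 0
Total inversions: 6 + 2 + 1 + 1 + 2 + 0 + 0 = 12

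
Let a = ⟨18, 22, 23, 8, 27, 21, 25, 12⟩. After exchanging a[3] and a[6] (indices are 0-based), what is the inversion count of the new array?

There are 16 inversions.

Positions 3 and 6 hold 8 and 25; after swapping, the array is [18, 22, 23, 25, 27, 21, 8, 12].
Count, for each position, how many later elements it exceeds:
18 → 8, 12 → 2
22 → 21, 8, 12 → 3
23 → 21, 8, 12 → 3
25 → 21, 8, 12 → 3
27 → 21, 8, 12 → 3
21 → 8, 12 → 2
8 → none → 0
12 → none → 0
Sum: 2 + 3 + 3 + 3 + 3 + 2 + 0 + 0 = 16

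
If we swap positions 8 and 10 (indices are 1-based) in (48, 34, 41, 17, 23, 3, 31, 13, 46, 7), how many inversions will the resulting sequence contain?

30

Positions 8 and 10 hold 13 and 7; after swapping, the array is [48, 34, 41, 17, 23, 3, 31, 7, 46, 13].
For each element, count later entries that are smaller:
48 → 34, 41, 17, 23, 3, 31, 7, 46, 13 → 9
34 → 17, 23, 3, 31, 7, 13 → 6
41 → 17, 23, 3, 31, 7, 13 → 6
17 → 3, 7, 13 → 3
23 → 3, 7, 13 → 3
3 → none → 0
31 → 7, 13 → 2
7 → none → 0
46 → 13 → 1
13 → none → 0
Sum: 9 + 6 + 6 + 3 + 3 + 0 + 2 + 0 + 1 + 0 = 30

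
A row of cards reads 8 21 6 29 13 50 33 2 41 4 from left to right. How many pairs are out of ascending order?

Sweep left to right; for each value list the smaller values that follow it:
8 → 6, 2, 4 → 3
21 → 6, 13, 2, 4 → 4
6 → 2, 4 → 2
29 → 13, 2, 4 → 3
13 → 2, 4 → 2
50 → 33, 2, 41, 4 → 4
33 → 2, 4 → 2
2 → none → 0
41 → 4 → 1
4 → none → 0
Sum: 3 + 4 + 2 + 3 + 2 + 4 + 2 + 0 + 1 + 0 = 21

21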